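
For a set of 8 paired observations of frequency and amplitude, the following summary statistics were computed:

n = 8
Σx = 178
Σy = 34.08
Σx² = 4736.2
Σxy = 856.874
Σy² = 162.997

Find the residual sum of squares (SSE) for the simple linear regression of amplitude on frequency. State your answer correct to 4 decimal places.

Sxx = Σx² − (Σx)²/n = 4736.2 − 3960.5 = 775.7
Sxy = Σxy − (Σx)(Σy)/n = 856.874 − 758.28 = 98.594
Syy = Σy² − (Σy)²/n = 162.997 − 145.1808 = 17.8162
b = Sxy/Sxx = 98.594/775.7 = 0.127103
SSE = Syy − b·Sxy = 17.8162 − 0.127103·98.594 = 5.284581

5.2846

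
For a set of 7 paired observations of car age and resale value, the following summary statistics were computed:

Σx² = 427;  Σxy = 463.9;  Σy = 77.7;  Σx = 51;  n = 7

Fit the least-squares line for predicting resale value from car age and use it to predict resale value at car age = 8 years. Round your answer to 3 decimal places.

Sxx = Σx² − (Σx)²/n = 427 − 371.571429 = 55.428571
Sxy = Σxy − (Σx)(Σy)/n = 463.9 − 566.1 = -102.2
b = Sxy/Sxx = -102.2/55.428571 = -1.843814
a = ȳ − b·x̄ = 11.1 − (-1.843814)·7.285714 = 24.533505
ŷ(8) = a + b·8 = 24.533505 + (-1.843814)·8 = 9.782990

9.783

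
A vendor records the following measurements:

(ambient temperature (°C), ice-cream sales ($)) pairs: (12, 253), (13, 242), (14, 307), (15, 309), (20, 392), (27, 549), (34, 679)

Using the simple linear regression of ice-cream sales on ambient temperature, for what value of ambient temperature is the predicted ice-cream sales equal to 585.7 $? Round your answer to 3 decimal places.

n = 7, Σx = 135, Σy = 2731, Σxy = 60864, Σx² = 3019
Sxx = Σx² − (Σx)²/n = 3019 − 2603.571429 = 415.428571
Sxy = Σxy − (Σx)(Σy)/n = 60864 − 52669.285714 = 8194.714286
b = Sxy/Sxx = 8194.714286/415.428571 = 19.725928
a = ȳ − b·x̄ = 390.142857 − 19.725928·19.285714 = 9.714237
Set a + b·x = 585.7: x = (585.7 − 9.714237) / 19.725928 = 29.199425

29.199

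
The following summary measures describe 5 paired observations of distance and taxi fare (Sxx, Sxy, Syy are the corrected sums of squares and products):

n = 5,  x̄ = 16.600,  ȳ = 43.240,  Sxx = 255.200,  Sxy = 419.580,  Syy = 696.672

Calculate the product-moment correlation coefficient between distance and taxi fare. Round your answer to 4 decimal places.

0.9951

r = Sxy/√(Sxx·Syy) = 419.58/√(177790.6944) = 419.58/421.652338 = 0.995085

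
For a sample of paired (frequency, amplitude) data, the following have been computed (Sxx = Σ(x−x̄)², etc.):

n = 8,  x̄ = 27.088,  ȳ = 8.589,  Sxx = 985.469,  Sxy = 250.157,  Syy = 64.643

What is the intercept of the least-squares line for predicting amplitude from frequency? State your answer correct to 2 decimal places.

1.71

b = Sxy/Sxx = 250.157/985.469 = 0.253846
a = ȳ − b·x̄ = 8.589 − 0.253846·27.088 = 1.712830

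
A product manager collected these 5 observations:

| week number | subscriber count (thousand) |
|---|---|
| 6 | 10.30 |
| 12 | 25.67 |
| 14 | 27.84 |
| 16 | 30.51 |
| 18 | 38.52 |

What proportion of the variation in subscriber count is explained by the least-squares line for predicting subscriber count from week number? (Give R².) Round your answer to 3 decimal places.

n = 5, Σx = 66, Σy = 132.84, Σxy = 1941.12, Σx² = 956, Σy² = 3954.755
Sxx = Σx² − (Σx)²/n = 956 − 871.2 = 84.8
Sxy = Σxy − (Σx)(Σy)/n = 1941.12 − 1753.488 = 187.632
Syy = Σy² − (Σy)²/n = 3954.755 − 3529.29312 = 425.46188
R² = Sxy²/(Sxx·Syy) = (187.632)²/(84.8·425.46188) = 0.975792

0.976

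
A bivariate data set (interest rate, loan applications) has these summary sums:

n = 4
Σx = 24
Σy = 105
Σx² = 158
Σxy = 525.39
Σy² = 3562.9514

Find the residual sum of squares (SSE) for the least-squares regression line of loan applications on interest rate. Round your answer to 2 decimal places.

25.04

Sxx = Σx² − (Σx)²/n = 158 − 144 = 14
Sxy = Σxy − (Σx)(Σy)/n = 525.39 − 630 = -104.61
Syy = Σy² − (Σy)²/n = 3562.9514 − 2756.25 = 806.7014
b = Sxy/Sxx = -104.61/14 = -7.472143
SSE = Syy − b·Sxy = 806.7014 − (-7.472143)·(-104.61) = 25.040536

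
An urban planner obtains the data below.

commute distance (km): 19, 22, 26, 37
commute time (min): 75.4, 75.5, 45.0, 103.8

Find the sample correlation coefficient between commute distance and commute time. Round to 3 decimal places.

0.550

n = 4, Σx = 104, Σy = 299.7, Σxy = 8104.2, Σx² = 2890, Σy² = 24184.85
Sxx = Σx² − (Σx)²/n = 2890 − 2704 = 186
Sxy = Σxy − (Σx)(Σy)/n = 8104.2 − 7792.2 = 312
Syy = Σy² − (Σy)²/n = 24184.85 − 22455.0225 = 1729.8275
r = Sxy/√(Sxx·Syy) = 312/√(321747.915) = 312/567.228274 = 0.550043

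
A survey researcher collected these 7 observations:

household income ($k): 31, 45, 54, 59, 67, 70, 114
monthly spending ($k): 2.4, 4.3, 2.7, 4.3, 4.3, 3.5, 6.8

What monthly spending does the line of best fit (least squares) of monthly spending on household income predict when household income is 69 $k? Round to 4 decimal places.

n = 7, Σx = 440, Σy = 28.3, Σxy = 1975.7, Σx² = 31768
Sxx = Σx² − (Σx)²/n = 31768 − 27657.142857 = 4110.857143
Sxy = Σxy − (Σx)(Σy)/n = 1975.7 − 1778.857143 = 196.842857
b = Sxy/Sxx = 196.842857/4110.857143 = 0.047884
a = ȳ − b·x̄ = 4.042857 − 0.047884·62.857143 = 1.033028
ŷ(69) = a + b·69 = 1.033028 + 0.047884·69 = 4.337000

4.3370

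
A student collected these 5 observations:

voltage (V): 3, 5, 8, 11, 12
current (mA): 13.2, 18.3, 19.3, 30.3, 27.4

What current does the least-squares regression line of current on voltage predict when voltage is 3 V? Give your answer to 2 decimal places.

13.43

n = 5, Σx = 39, Σy = 108.5, Σxy = 947.6, Σx² = 363
Sxx = Σx² − (Σx)²/n = 363 − 304.2 = 58.8
Sxy = Σxy − (Σx)(Σy)/n = 947.6 − 846.3 = 101.3
b = Sxy/Sxx = 101.3/58.8 = 1.722789
a = ȳ − b·x̄ = 21.7 − 1.722789·7.8 = 8.262245
ŷ(3) = a + b·3 = 8.262245 + 1.722789·3 = 13.430612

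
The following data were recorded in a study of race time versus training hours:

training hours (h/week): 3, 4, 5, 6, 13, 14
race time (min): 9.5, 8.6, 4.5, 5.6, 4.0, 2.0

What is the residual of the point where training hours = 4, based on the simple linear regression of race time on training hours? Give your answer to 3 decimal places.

1.127

n = 6, Σx = 45, Σy = 34.2, Σxy = 199, Σx² = 451
Sxx = Σx² − (Σx)²/n = 451 − 337.5 = 113.5
Sxy = Σxy − (Σx)(Σy)/n = 199 − 256.5 = -57.5
b = Sxy/Sxx = -57.5/113.5 = -0.506608
a = ȳ − b·x̄ = 5.7 − (-0.506608)·7.5 = 9.499559
ŷ(4) = 9.499559 + (-0.506608)·4 = 7.473128
residual = y − ŷ = 8.6 − 7.473128 = 1.126872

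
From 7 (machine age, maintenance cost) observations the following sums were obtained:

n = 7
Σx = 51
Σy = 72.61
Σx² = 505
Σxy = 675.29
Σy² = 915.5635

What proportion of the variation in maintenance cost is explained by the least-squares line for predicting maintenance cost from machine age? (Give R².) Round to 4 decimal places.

Sxx = Σx² − (Σx)²/n = 505 − 371.571429 = 133.428571
Sxy = Σxy − (Σx)(Σy)/n = 675.29 − 529.015714 = 146.274286
Syy = Σy² − (Σy)²/n = 915.5635 − 753.173157 = 162.390343
R² = Sxy²/(Sxx·Syy) = (146.274286)²/(133.428571·162.390343) = 0.987477

0.9875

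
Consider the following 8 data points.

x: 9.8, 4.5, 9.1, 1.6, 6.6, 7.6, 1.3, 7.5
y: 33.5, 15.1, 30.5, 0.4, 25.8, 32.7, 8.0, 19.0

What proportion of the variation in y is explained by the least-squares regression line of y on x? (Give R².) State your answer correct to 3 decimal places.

n = 8, Σx = 48, Σy = 165, Σxy = 1246.14, Σx² = 360.92, Σy² = 4440.6
Sxx = Σx² − (Σx)²/n = 360.92 − 288 = 72.92
Sxy = Σxy − (Σx)(Σy)/n = 1246.14 − 990 = 256.14
Syy = Σy² − (Σy)²/n = 4440.6 − 3403.125 = 1037.475
R² = Sxy²/(Sxx·Syy) = (256.14)²/(72.92·1037.475) = 0.867222

0.867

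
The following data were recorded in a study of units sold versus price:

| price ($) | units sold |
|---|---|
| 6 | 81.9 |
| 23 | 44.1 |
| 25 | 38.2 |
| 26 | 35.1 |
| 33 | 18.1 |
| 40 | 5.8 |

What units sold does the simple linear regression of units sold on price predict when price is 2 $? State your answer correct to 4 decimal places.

90.7448

n = 6, Σx = 153, Σy = 223.2, Σxy = 4202.6, Σx² = 4555
Sxx = Σx² − (Σx)²/n = 4555 − 3901.5 = 653.5
Sxy = Σxy − (Σx)(Σy)/n = 4202.6 − 5691.6 = -1489
b = Sxy/Sxx = -1489/653.5 = -2.278500
a = ȳ − b·x̄ = 37.2 − (-2.278500)·25.5 = 95.301760
ŷ(2) = a + b·2 = 95.301760 + (-2.278500)·2 = 90.744759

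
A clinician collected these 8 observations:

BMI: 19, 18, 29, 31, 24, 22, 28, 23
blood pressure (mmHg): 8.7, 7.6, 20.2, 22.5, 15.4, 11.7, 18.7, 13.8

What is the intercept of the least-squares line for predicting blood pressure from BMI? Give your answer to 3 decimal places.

-12.832

n = 8, Σx = 194, Σy = 118.6, Σxy = 3053.4, Σx² = 4860
Sxx = Σx² − (Σx)²/n = 4860 − 4704.5 = 155.5
Sxy = Σxy − (Σx)(Σy)/n = 3053.4 − 2876.05 = 177.35
b = Sxy/Sxx = 177.35/155.5 = 1.140514
a = ȳ − b·x̄ = 14.825 − 1.140514·24.25 = -12.832476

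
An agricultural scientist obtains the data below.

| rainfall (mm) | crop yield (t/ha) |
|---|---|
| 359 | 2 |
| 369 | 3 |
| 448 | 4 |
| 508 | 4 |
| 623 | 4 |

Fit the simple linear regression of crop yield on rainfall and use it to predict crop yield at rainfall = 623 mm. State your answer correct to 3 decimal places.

n = 5, Σx = 2307, Σy = 17, Σxy = 8141, Σx² = 1111939
Sxx = Σx² − (Σx)²/n = 1111939 − 1064449.8 = 47489.2
Sxy = Σxy − (Σx)(Σy)/n = 8141 − 7843.8 = 297.2
b = Sxy/Sxx = 297.2/47489.2 = 0.006258
a = ȳ − b·x̄ = 3.4 − 0.006258·461.4 = 0.512437
ŷ(623) = a + b·623 = 0.512437 + 0.006258·623 = 4.411336

4.411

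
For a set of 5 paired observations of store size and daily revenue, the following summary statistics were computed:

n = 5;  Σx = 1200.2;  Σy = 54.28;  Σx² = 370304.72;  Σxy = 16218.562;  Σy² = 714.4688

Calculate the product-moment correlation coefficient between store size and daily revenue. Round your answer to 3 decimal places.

0.994

Sxx = Σx² − (Σx)²/n = 370304.72 − 288096.008 = 82208.712
Sxy = Σxy − (Σx)(Σy)/n = 16218.562 − 13029.3712 = 3189.1908
Syy = Σy² − (Σy)²/n = 714.4688 − 589.26368 = 125.20512
r = Sxy/√(Sxx·Syy) = 3189.1908/√(10292951.651005) = 3189.1908/3208.263027 = 0.994055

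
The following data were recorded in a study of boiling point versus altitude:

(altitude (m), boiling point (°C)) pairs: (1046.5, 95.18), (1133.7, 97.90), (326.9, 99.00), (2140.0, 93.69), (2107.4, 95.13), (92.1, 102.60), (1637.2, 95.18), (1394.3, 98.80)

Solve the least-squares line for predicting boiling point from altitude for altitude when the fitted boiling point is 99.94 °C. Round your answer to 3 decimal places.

401.291

n = 8, Σx = 9878.1, Σy = 777.48, Σxy = 946966.758, Σx² = 16141015.05
Sxx = Σx² − (Σx)²/n = 16141015.05 − 12197107.45125 = 3943907.59875
Sxy = Σxy − (Σx)(Σy)/n = 946966.758 − 960003.1485 = -13036.3905
b = Sxy/Sxx = -13036.3905/3943907.59875 = -0.003305
a = ȳ − b·x̄ = 97.185 − (-0.003305)·1234.7625 = 101.266446
Set a + b·x = 99.94: x = (99.94 − 101.266446) / (-0.003305) = 401.290579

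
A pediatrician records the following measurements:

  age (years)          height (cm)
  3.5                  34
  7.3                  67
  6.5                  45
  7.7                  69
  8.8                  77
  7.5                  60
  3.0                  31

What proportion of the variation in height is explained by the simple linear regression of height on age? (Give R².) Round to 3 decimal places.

0.904

n = 7, Σx = 44.3, Σy = 383, Σxy = 2652.5, Σx² = 309.77, Σy² = 22921
Sxx = Σx² − (Σx)²/n = 309.77 − 280.355714 = 29.414286
Sxy = Σxy − (Σx)(Σy)/n = 2652.5 − 2423.842857 = 228.657143
Syy = Σy² − (Σy)²/n = 22921 − 20955.571429 = 1965.428571
R² = Sxy²/(Sxx·Syy) = (228.657143)²/(29.414286·1965.428571) = 0.904386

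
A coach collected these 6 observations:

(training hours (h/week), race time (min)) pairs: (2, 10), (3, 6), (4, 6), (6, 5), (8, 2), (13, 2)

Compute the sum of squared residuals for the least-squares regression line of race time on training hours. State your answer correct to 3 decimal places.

11.858

n = 6, Σx = 36, Σy = 31, Σxy = 134, Σx² = 298, Σy² = 205
Sxx = Σx² − (Σx)²/n = 298 − 216 = 82
Sxy = Σxy − (Σx)(Σy)/n = 134 − 186 = -52
Syy = Σy² − (Σy)²/n = 205 − 160.166667 = 44.833333
b = Sxy/Sxx = -52/82 = -0.634146
SSE = Syy − b·Sxy = 44.833333 − (-0.634146)·(-52) = 11.857724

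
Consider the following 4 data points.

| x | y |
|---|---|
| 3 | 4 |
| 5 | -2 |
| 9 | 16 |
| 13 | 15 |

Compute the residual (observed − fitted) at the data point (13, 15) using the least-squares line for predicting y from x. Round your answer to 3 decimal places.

n = 4, Σx = 30, Σy = 33, Σxy = 341, Σx² = 284
Sxx = Σx² − (Σx)²/n = 284 − 225 = 59
Sxy = Σxy − (Σx)(Σy)/n = 341 − 247.5 = 93.5
b = Sxy/Sxx = 93.5/59 = 1.584746
a = ȳ − b·x̄ = 8.25 − 1.584746·7.5 = -3.635593
ŷ(13) = -3.635593 + 1.584746·13 = 16.966102
residual = y − ŷ = 15 − 16.966102 = -1.966102

-1.966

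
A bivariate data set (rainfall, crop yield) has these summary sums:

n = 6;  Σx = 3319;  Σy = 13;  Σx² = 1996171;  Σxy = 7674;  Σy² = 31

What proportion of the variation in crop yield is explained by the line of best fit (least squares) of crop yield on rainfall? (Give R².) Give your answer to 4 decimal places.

Sxx = Σx² − (Σx)²/n = 1996171 − 1835960.166667 = 160210.833333
Sxy = Σxy − (Σx)(Σy)/n = 7674 − 7191.166667 = 482.833333
Syy = Σy² − (Σy)²/n = 31 − 28.166667 = 2.833333
R² = Sxy²/(Sxx·Syy) = (482.833333)²/(160210.833333·2.833333) = 0.513576

0.5136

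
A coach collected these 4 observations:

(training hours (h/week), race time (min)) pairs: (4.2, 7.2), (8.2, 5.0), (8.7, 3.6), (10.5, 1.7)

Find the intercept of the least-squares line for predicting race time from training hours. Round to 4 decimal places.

11.0292

n = 4, Σx = 31.6, Σy = 17.5, Σxy = 120.41, Σx² = 270.82
Sxx = Σx² − (Σx)²/n = 270.82 − 249.64 = 21.18
Sxy = Σxy − (Σx)(Σy)/n = 120.41 − 138.25 = -17.84
b = Sxy/Sxx = -17.84/21.18 = -0.842304
a = ȳ − b·x̄ = 4.375 − (-0.842304)·7.9 = 11.029202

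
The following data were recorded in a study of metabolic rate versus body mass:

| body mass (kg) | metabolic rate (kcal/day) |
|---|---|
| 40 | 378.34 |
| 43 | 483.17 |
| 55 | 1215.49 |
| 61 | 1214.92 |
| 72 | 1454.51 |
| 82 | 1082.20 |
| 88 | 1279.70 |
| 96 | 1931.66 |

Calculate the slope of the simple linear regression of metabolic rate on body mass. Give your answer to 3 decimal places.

n = 8, Σx = 537, Σy = 9039.99, Σxy = 668390.06, Σx² = 39063
Sxx = Σx² − (Σx)²/n = 39063 − 36046.125 = 3016.875
Sxy = Σxy − (Σx)(Σy)/n = 668390.06 − 606809.32875 = 61580.73125
b = Sxy/Sxx = 61580.73125/3016.875 = 20.412092

20.412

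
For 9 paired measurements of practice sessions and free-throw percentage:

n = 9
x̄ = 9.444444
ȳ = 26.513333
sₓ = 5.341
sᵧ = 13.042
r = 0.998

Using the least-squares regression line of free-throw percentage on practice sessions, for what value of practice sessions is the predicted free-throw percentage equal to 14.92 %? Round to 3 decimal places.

4.687

b = r · sᵧ/sₓ = 0.998 · 13.042/5.341 = 2.436981
a = ȳ − b·x̄ = 26.513333 − 2.436981·9.444444 = 3.497402
Set a + b·x = 14.92: x = (14.92 − 3.497402) / 2.436981 = 4.687192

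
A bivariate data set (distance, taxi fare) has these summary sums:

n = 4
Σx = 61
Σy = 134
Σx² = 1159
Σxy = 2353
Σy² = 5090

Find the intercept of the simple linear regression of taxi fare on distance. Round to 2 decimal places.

Sxx = Σx² − (Σx)²/n = 1159 − 930.25 = 228.75
Sxy = Σxy − (Σx)(Σy)/n = 2353 − 2043.5 = 309.5
b = Sxy/Sxx = 309.5/228.75 = 1.353005
a = ȳ − b·x̄ = 33.5 − 1.353005·15.25 = 12.866667

12.87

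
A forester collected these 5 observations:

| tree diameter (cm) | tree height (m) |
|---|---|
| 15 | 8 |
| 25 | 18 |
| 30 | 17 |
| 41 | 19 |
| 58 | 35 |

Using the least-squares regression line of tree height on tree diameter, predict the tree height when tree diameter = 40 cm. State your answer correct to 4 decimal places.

n = 5, Σx = 169, Σy = 97, Σxy = 3889, Σx² = 6795
Sxx = Σx² − (Σx)²/n = 6795 − 5712.2 = 1082.8
Sxy = Σxy − (Σx)(Σy)/n = 3889 − 3278.6 = 610.4
b = Sxy/Sxx = 610.4/1082.8 = 0.563724
a = ȳ − b·x̄ = 19.4 − 0.563724·33.8 = 0.346140
ŷ(40) = a + b·40 = 0.346140 + 0.563724·40 = 22.895087

22.8951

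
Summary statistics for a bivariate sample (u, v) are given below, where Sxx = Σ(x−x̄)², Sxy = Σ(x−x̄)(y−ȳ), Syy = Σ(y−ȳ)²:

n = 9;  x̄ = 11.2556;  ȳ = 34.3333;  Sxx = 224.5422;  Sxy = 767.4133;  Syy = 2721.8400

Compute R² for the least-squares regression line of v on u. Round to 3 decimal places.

R² = Sxy²/(Sxx·Syy) = (767.4133)²/(224.5422·2721.84) = 0.963603

0.964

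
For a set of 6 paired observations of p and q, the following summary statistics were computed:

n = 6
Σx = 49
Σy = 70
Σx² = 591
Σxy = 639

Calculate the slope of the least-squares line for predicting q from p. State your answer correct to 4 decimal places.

0.3528

Sxx = Σx² − (Σx)²/n = 591 − 400.166667 = 190.833333
Sxy = Σxy − (Σx)(Σy)/n = 639 − 571.666667 = 67.333333
b = Sxy/Sxx = 67.333333/190.833333 = 0.352838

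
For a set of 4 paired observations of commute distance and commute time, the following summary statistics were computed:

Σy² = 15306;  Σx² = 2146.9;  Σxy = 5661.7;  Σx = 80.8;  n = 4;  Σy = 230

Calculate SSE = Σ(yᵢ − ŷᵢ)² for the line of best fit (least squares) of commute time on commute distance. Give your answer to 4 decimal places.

Sxx = Σx² − (Σx)²/n = 2146.9 − 1632.16 = 514.74
Sxy = Σxy − (Σx)(Σy)/n = 5661.7 − 4646 = 1015.7
Syy = Σy² − (Σy)²/n = 15306 − 13225 = 2081
b = Sxy/Sxx = 1015.7/514.74 = 1.973229
SSE = Syy − b·Sxy = 2081 − 1.973229·1015.7 = 76.791098

76.7911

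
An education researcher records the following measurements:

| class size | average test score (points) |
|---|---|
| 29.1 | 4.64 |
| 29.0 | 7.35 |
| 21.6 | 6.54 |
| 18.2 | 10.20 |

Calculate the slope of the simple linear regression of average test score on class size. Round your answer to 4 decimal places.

-0.3138

n = 4, Σx = 97.9, Σy = 28.73, Σxy = 675.078, Σx² = 2485.61
Sxx = Σx² − (Σx)²/n = 2485.61 − 2396.1025 = 89.5075
Sxy = Σxy − (Σx)(Σy)/n = 675.078 − 703.16675 = -28.08875
b = Sxy/Sxx = -28.08875/89.5075 = -0.313814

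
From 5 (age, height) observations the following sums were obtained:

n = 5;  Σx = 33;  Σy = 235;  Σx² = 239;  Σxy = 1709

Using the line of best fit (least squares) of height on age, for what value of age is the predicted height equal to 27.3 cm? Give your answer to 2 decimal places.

Sxx = Σx² − (Σx)²/n = 239 − 217.8 = 21.2
Sxy = Σxy − (Σx)(Σy)/n = 1709 − 1551 = 158
b = Sxy/Sxx = 158/21.2 = 7.452830
a = ȳ − b·x̄ = 47 − 7.452830·6.6 = -2.188679
Set a + b·x = 27.3: x = (27.3 − (-2.188679)) / 7.452830 = 3.956709

3.96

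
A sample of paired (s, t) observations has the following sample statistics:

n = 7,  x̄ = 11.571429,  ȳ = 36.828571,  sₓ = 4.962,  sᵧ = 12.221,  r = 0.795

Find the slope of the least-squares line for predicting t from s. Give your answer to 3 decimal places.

1.958

b = r · sᵧ/sₓ = 0.795 · 12.221/4.962 = 1.958020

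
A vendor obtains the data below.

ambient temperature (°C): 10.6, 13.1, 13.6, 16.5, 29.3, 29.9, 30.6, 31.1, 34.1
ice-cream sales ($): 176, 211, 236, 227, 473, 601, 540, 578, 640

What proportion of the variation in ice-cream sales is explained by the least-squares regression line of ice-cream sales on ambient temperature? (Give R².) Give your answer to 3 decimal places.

n = 9, Σx = 208.8, Σy = 3682, Σxy = 99737.4, Σx² = 5560.06, Σy² = 1802936
Sxx = Σx² − (Σx)²/n = 5560.06 − 4844.16 = 715.9
Sxy = Σxy − (Σx)(Σy)/n = 99737.4 − 85422.4 = 14315
Syy = Σy² − (Σy)²/n = 1802936 − 1506347.111111 = 296588.888889
R² = Sxy²/(Sxx·Syy) = (14315)²/(715.9·296588.888889) = 0.965107

0.965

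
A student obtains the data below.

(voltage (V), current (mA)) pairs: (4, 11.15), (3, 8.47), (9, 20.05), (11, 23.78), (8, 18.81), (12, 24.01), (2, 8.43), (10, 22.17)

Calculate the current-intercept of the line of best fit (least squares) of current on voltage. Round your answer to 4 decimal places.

4.3443

n = 8, Σx = 59, Σy = 136.87, Σxy = 1189.2, Σx² = 539
Sxx = Σx² − (Σx)²/n = 539 − 435.125 = 103.875
Sxy = Σxy − (Σx)(Σy)/n = 1189.2 − 1009.41625 = 179.78375
b = Sxy/Sxx = 179.78375/103.875 = 1.730770
a = ȳ − b·x̄ = 17.10875 − 1.730770·7.375 = 4.344320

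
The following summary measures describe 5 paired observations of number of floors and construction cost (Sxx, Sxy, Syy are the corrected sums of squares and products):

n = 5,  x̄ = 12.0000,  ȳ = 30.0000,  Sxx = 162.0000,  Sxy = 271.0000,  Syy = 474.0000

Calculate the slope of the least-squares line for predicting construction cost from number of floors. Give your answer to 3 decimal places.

1.673

b = Sxy/Sxx = 271/162 = 1.672840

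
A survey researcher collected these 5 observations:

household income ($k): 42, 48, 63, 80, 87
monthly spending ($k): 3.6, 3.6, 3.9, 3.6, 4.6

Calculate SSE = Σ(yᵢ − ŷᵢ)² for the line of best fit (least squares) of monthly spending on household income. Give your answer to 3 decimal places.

n = 5, Σx = 320, Σy = 19.3, Σxy = 1257.9, Σx² = 22006, Σy² = 75.25
Sxx = Σx² − (Σx)²/n = 22006 − 20480 = 1526
Sxy = Σxy − (Σx)(Σy)/n = 1257.9 − 1235.2 = 22.7
Syy = Σy² − (Σy)²/n = 75.25 − 74.498 = 0.752
b = Sxy/Sxx = 22.7/1526 = 0.014875
SSE = Syy − b·Sxy = 0.752 − 0.014875·22.7 = 0.414326

0.414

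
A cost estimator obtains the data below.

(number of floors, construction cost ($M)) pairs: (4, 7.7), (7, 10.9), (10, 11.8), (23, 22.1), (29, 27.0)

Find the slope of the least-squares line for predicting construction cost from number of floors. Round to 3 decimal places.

0.758

n = 5, Σx = 73, Σy = 79.5, Σxy = 1516.4, Σx² = 1535
Sxx = Σx² − (Σx)²/n = 1535 − 1065.8 = 469.2
Sxy = Σxy − (Σx)(Σy)/n = 1516.4 − 1160.7 = 355.7
b = Sxy/Sxx = 355.7/469.2 = 0.758099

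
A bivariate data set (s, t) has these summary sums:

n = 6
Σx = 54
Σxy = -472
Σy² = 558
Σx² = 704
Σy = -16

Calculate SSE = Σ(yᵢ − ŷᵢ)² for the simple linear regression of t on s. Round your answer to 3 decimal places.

Sxx = Σx² − (Σx)²/n = 704 − 486 = 218
Sxy = Σxy − (Σx)(Σy)/n = -472 − (-144) = -328
Syy = Σy² − (Σy)²/n = 558 − 42.666667 = 515.333333
b = Sxy/Sxx = -328/218 = -1.504587
SSE = Syy − b·Sxy = 515.333333 − (-1.504587)·(-328) = 21.828746

21.829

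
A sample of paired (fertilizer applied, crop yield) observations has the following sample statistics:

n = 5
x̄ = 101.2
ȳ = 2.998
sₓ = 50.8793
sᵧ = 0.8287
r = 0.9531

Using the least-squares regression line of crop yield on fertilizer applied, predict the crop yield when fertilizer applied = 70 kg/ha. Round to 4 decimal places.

2.5137

b = r · sᵧ/sₓ = 0.9531 · 0.8287/50.8793 = 0.015524
a = ȳ − b·x̄ = 2.998 − 0.015524·101.2 = 1.427004
ŷ(70) = a + b·70 = 1.427004 + 0.015524·70 = 2.513661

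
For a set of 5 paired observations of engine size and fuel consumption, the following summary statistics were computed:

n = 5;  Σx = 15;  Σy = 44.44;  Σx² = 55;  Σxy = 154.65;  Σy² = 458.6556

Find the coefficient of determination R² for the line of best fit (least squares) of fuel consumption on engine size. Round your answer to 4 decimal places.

0.7145

Sxx = Σx² − (Σx)²/n = 55 − 45 = 10
Sxy = Σxy − (Σx)(Σy)/n = 154.65 − 133.32 = 21.33
Syy = Σy² − (Σy)²/n = 458.6556 − 394.98272 = 63.67288
R² = Sxy²/(Sxx·Syy) = (21.33)²/(10·63.67288) = 0.714541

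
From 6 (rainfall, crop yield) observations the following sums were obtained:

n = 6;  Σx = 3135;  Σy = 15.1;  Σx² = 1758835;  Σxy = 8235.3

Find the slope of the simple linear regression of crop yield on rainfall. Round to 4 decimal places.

0.0029

Sxx = Σx² − (Σx)²/n = 1758835 − 1638037.5 = 120797.5
Sxy = Σxy − (Σx)(Σy)/n = 8235.3 − 7889.75 = 345.55
b = Sxy/Sxx = 345.55/120797.5 = 0.002861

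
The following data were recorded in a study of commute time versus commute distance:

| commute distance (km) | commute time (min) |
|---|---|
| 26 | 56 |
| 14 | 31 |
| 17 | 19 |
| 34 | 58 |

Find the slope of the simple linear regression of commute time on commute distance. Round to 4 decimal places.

1.8399

n = 4, Σx = 91, Σy = 164, Σxy = 4185, Σx² = 2317
Sxx = Σx² − (Σx)²/n = 2317 − 2070.25 = 246.75
Sxy = Σxy − (Σx)(Σy)/n = 4185 − 3731 = 454
b = Sxy/Sxx = 454/246.75 = 1.839919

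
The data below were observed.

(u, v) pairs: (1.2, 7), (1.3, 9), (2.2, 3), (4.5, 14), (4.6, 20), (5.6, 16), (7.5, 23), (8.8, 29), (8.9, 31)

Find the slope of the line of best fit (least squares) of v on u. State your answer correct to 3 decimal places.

n = 9, Σx = 44.6, Σy = 152, Σxy = 974.9, Σx² = 293.64
Sxx = Σx² − (Σx)²/n = 293.64 − 221.017778 = 72.622222
Sxy = Σxy − (Σx)(Σy)/n = 974.9 − 753.244444 = 221.655556
b = Sxy/Sxx = 221.655556/72.622222 = 3.052173

3.052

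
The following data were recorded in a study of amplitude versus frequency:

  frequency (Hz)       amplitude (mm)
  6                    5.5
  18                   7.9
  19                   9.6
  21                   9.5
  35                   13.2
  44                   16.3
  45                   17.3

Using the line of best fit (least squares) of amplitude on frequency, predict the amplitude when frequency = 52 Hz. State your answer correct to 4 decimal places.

18.7818

n = 7, Σx = 188, Σy = 79.3, Σxy = 2514.8, Σx² = 6348
Sxx = Σx² − (Σx)²/n = 6348 − 5049.142857 = 1298.857143
Sxy = Σxy − (Σx)(Σy)/n = 2514.8 − 2129.771429 = 385.028571
b = Sxy/Sxx = 385.028571/1298.857143 = 0.296436
a = ȳ − b·x̄ = 11.328571 − 0.296436·26.857143 = 3.367136
ŷ(52) = a + b·52 = 3.367136 + 0.296436·52 = 18.781830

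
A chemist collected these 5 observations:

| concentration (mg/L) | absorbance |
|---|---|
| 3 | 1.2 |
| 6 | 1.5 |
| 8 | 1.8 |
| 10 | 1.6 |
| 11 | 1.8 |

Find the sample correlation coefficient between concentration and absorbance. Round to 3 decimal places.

n = 5, Σx = 38, Σy = 7.9, Σxy = 62.8, Σx² = 330, Σy² = 12.73
Sxx = Σx² − (Σx)²/n = 330 − 288.8 = 41.2
Sxy = Σxy − (Σx)(Σy)/n = 62.8 − 60.04 = 2.76
Syy = Σy² − (Σy)²/n = 12.73 − 12.482 = 0.248
r = Sxy/√(Sxx·Syy) = 2.76/√(10.2176) = 2.76/3.196498 = 0.863445

0.863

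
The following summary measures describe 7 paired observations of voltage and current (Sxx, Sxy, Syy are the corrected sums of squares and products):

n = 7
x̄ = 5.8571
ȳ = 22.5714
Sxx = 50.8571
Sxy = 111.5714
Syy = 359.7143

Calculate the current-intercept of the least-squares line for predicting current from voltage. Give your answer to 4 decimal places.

b = Sxy/Sxx = 111.5714/50.8571 = 2.193822
a = ȳ − b·x̄ = 22.5714 − 2.193822·5.8571 = 9.721968

9.7220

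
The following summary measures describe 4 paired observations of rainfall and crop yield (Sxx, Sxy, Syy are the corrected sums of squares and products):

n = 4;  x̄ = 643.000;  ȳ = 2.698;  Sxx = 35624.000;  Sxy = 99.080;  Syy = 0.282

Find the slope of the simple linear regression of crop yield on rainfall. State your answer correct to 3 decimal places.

b = Sxy/Sxx = 99.08/35624 = 0.002781

0.003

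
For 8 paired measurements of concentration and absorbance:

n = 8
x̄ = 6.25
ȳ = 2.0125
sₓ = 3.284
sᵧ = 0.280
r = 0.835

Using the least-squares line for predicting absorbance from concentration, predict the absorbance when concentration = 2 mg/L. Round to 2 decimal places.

b = r · sᵧ/sₓ = 0.835 · 0.28/3.284 = 0.071194
a = ȳ − b·x̄ = 2.0125 − 0.071194·6.25 = 1.567540
ŷ(2) = a + b·2 = 1.567540 + 0.071194·2 = 1.709927

1.71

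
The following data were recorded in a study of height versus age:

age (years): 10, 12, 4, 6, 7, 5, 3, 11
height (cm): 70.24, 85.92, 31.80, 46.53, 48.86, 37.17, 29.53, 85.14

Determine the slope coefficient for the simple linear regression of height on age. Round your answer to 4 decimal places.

n = 8, Σx = 58, Σy = 435.19, Σxy = 3692.82, Σx² = 500
Sxx = Σx² − (Σx)²/n = 500 − 420.5 = 79.5
Sxy = Σxy − (Σx)(Σy)/n = 3692.82 − 3155.1275 = 537.6925
b = Sxy/Sxx = 537.6925/79.5 = 6.763428

6.7634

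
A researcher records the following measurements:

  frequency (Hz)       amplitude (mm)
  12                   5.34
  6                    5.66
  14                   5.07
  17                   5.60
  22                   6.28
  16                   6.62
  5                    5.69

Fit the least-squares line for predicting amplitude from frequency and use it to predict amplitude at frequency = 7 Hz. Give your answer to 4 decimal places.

5.5395

n = 7, Σx = 92, Σy = 40.26, Σxy = 536.75, Σx² = 1430
Sxx = Σx² − (Σx)²/n = 1430 − 1209.142857 = 220.857143
Sxy = Σxy − (Σx)(Σy)/n = 536.75 − 529.131429 = 7.618571
b = Sxy/Sxx = 7.618571/220.857143 = 0.034495
a = ȳ − b·x̄ = 5.751429 − 0.034495·13.142857 = 5.298060
ŷ(7) = a + b·7 = 5.298060 + 0.034495·7 = 5.539528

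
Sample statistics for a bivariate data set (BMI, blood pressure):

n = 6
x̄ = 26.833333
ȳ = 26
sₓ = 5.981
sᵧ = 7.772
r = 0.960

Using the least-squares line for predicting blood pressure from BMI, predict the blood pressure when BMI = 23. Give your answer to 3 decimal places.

b = r · sᵧ/sₓ = 0.96 · 7.772/5.981 = 1.247470
a = ȳ − b·x̄ = 26 − 1.247470·26.833333 = -7.473787
ŷ(23) = a + b·23 = -7.473787 + 1.247470·23 = 21.218031

21.218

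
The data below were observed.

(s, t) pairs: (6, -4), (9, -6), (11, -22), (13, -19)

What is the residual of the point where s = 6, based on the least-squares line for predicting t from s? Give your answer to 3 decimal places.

-1.028

n = 4, Σx = 39, Σy = -51, Σxy = -567, Σx² = 407
Sxx = Σx² − (Σx)²/n = 407 − 380.25 = 26.75
Sxy = Σxy − (Σx)(Σy)/n = -567 − (-497.25) = -69.75
b = Sxy/Sxx = -69.75/26.75 = -2.607477
a = ȳ − b·x̄ = -12.75 − (-2.607477)·9.75 = 12.672897
ŷ(6) = 12.672897 + (-2.607477)·6 = -2.971963
residual = y − ŷ = -4 − (-2.971963) = -1.028037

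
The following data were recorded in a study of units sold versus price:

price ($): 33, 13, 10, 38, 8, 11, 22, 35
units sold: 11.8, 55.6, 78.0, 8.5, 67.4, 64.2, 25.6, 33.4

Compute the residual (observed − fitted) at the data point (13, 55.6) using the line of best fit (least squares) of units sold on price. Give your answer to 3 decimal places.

-3.664

n = 8, Σx = 170, Σy = 344.5, Σxy = 5192.8, Σx² = 4696
Sxx = Σx² − (Σx)²/n = 4696 − 3612.5 = 1083.5
Sxy = Σxy − (Σx)(Σy)/n = 5192.8 − 7320.625 = -2127.825
b = Sxy/Sxx = -2127.825/1083.5 = -1.963844
a = ȳ − b·x̄ = 43.0625 − (-1.963844)·21.25 = 84.794186
ŷ(13) = 84.794186 + (-1.963844)·13 = 59.264213
residual = y − ŷ = 55.6 − 59.264213 = -3.664213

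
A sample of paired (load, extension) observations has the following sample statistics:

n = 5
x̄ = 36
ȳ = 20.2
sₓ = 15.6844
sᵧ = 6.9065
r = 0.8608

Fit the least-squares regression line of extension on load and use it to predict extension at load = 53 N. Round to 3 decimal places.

26.644

b = r · sᵧ/sₓ = 0.8608 · 6.9065/15.6844 = 0.379046
a = ȳ − b·x̄ = 20.2 − 0.379046·36 = 6.554330
ŷ(53) = a + b·53 = 6.554330 + 0.379046·53 = 26.643789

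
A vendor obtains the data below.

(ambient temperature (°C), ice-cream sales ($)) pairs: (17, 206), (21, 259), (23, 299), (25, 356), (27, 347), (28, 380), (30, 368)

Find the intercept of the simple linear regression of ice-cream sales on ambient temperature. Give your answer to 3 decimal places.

-21.840

n = 7, Σx = 171, Σy = 2215, Σxy = 55767, Σx² = 4297
Sxx = Σx² − (Σx)²/n = 4297 − 4177.285714 = 119.714286
Sxy = Σxy − (Σx)(Σy)/n = 55767 − 54109.285714 = 1657.714286
b = Sxy/Sxx = 1657.714286/119.714286 = 13.847255
a = ȳ − b·x̄ = 316.428571 − 13.847255·24.428571 = -21.840095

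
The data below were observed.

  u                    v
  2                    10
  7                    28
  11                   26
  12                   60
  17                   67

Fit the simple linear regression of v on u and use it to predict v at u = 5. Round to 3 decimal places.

19.681

n = 5, Σx = 49, Σy = 191, Σxy = 2361, Σx² = 607
Sxx = Σx² − (Σx)²/n = 607 − 480.2 = 126.8
Sxy = Σxy − (Σx)(Σy)/n = 2361 − 1871.8 = 489.2
b = Sxy/Sxx = 489.2/126.8 = 3.858044
a = ȳ − b·x̄ = 38.2 − 3.858044·9.8 = 0.391167
ŷ(5) = a + b·5 = 0.391167 + 3.858044·5 = 19.681388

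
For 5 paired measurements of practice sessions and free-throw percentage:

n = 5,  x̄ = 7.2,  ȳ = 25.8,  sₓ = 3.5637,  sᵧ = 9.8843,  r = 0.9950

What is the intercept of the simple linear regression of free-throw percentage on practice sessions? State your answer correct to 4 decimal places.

b = r · sᵧ/sₓ = 0.995 · 9.8843/3.5637 = 2.759738
a = ȳ − b·x̄ = 25.8 − 2.759738·7.2 = 5.929886

5.9299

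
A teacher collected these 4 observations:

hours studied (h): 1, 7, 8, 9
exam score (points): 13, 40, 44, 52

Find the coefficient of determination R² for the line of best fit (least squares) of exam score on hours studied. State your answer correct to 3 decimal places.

n = 4, Σx = 25, Σy = 149, Σxy = 1113, Σx² = 195, Σy² = 6409
Sxx = Σx² − (Σx)²/n = 195 − 156.25 = 38.75
Sxy = Σxy − (Σx)(Σy)/n = 1113 − 931.25 = 181.75
Syy = Σy² − (Σy)²/n = 6409 − 5550.25 = 858.75
R² = Sxy²/(Sxx·Syy) = (181.75)²/(38.75·858.75) = 0.992683

0.993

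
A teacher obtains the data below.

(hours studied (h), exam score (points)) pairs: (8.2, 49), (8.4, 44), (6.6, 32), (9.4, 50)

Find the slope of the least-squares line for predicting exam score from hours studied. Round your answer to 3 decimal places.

n = 4, Σx = 32.6, Σy = 175, Σxy = 1452.6, Σx² = 269.72
Sxx = Σx² − (Σx)²/n = 269.72 − 265.69 = 4.03
Sxy = Σxy − (Σx)(Σy)/n = 1452.6 − 1426.25 = 26.35
b = Sxy/Sxx = 26.35/4.03 = 6.538462

6.538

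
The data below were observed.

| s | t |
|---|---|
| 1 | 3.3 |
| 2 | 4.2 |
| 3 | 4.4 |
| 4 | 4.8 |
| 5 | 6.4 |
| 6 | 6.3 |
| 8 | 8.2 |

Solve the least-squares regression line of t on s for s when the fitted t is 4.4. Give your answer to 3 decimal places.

2.716

n = 7, Σx = 29, Σy = 37.6, Σxy = 179.5, Σx² = 155
Sxx = Σx² − (Σx)²/n = 155 − 120.142857 = 34.857143
Sxy = Σxy − (Σx)(Σy)/n = 179.5 − 155.771429 = 23.728571
b = Sxy/Sxx = 23.728571/34.857143 = 0.680738
a = ȳ − b·x̄ = 5.371429 − 0.680738·4.142857 = 2.551230
Set a + b·x = 4.4: x = (4.4 − 2.551230) / 0.680738 = 2.715834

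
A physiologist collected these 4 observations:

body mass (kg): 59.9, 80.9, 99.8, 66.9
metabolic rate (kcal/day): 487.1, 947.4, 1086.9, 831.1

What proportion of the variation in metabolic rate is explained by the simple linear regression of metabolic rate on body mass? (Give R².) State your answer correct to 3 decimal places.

n = 4, Σx = 307.5, Σy = 3352.5, Σxy = 269895.16, Σx² = 24568.47, Σy² = 3006911.99
Sxx = Σx² − (Σx)²/n = 24568.47 − 23639.0625 = 929.4075
Sxy = Σxy − (Σx)(Σy)/n = 269895.16 − 257723.4375 = 12171.7225
Syy = Σy² − (Σy)²/n = 3006911.99 − 2809814.0625 = 197097.9275
R² = Sxy²/(Sxx·Syy) = (12171.7225)²/(929.4075·197097.9275) = 0.808753

0.809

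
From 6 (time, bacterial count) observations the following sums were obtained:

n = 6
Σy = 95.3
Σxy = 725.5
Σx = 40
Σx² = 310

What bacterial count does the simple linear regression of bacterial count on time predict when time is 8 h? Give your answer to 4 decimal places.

Sxx = Σx² − (Σx)²/n = 310 − 266.666667 = 43.333333
Sxy = Σxy − (Σx)(Σy)/n = 725.5 − 635.333333 = 90.166667
b = Sxy/Sxx = 90.166667/43.333333 = 2.080769
a = ȳ − b·x̄ = 15.883333 − 2.080769·6.666667 = 2.011538
ŷ(8) = a + b·8 = 2.011538 + 2.080769·8 = 18.657692

18.6577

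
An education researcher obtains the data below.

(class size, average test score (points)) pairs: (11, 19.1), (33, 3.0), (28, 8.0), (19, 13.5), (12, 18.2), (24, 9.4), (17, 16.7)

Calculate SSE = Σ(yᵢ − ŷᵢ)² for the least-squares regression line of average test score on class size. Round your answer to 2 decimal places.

4.37

n = 7, Σx = 144, Σy = 87.9, Σxy = 1517.5, Σx² = 3364, Σy² = 1318.55
Sxx = Σx² − (Σx)²/n = 3364 − 2962.285714 = 401.714286
Sxy = Σxy − (Σx)(Σy)/n = 1517.5 − 1808.228571 = -290.728571
Syy = Σy² − (Σy)²/n = 1318.55 − 1103.772857 = 214.777143
b = Sxy/Sxx = -290.728571/401.714286 = -0.723720
SSE = Syy − b·Sxy = 214.777143 − (-0.723720)·(-290.728571) = 4.371127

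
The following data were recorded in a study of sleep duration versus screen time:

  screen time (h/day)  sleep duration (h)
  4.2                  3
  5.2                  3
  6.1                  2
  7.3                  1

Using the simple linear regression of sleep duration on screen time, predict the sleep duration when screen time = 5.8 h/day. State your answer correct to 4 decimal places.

2.1810

n = 4, Σx = 22.8, Σy = 9, Σxy = 47.7, Σx² = 135.18
Sxx = Σx² − (Σx)²/n = 135.18 − 129.96 = 5.22
Sxy = Σxy − (Σx)(Σy)/n = 47.7 − 51.3 = -3.6
b = Sxy/Sxx = -3.6/5.22 = -0.689655
a = ȳ − b·x̄ = 2.25 − (-0.689655)·5.7 = 6.181034
ŷ(5.8) = a + b·5.8 = 6.181034 + (-0.689655)·5.8 = 2.181034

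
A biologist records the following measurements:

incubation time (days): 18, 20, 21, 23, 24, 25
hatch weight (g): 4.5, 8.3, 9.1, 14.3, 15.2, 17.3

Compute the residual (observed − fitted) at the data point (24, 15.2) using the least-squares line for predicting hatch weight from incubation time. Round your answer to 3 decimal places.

-0.253

n = 6, Σx = 131, Σy = 68.7, Σxy = 1564.3, Σx² = 2895
Sxx = Σx² − (Σx)²/n = 2895 − 2860.166667 = 34.833333
Sxy = Σxy − (Σx)(Σy)/n = 1564.3 − 1499.95 = 64.35
b = Sxy/Sxx = 64.35/34.833333 = 1.847368
a = ȳ − b·x̄ = 11.45 − 1.847368·21.833333 = -28.884211
ŷ(24) = -28.884211 + 1.847368·24 = 15.452632
residual = y − ŷ = 15.2 − 15.452632 = -0.252632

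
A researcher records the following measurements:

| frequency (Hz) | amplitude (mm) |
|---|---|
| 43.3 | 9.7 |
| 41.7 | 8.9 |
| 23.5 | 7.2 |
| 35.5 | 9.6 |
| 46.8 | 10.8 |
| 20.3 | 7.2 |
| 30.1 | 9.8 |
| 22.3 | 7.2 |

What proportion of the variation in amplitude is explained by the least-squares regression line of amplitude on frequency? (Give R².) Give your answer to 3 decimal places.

n = 8, Σx = 263.5, Σy = 70.4, Σxy = 2408.28, Σx² = 9431.91, Σy² = 633.66
Sxx = Σx² − (Σx)²/n = 9431.91 − 8679.03125 = 752.87875
Sxy = Σxy − (Σx)(Σy)/n = 2408.28 − 2318.8 = 89.48
Syy = Σy² − (Σy)²/n = 633.66 − 619.52 = 14.14
R² = Sxy²/(Sxx·Syy) = (89.48)²/(752.87875·14.14) = 0.752103

0.752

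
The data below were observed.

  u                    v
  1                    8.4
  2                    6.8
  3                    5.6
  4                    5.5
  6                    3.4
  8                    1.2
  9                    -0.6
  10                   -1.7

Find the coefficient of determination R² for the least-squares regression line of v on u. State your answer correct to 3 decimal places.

0.986

n = 8, Σx = 43, Σy = 28.6, Σxy = 68.4, Σx² = 311, Σy² = 194.66
Sxx = Σx² − (Σx)²/n = 311 − 231.125 = 79.875
Sxy = Σxy − (Σx)(Σy)/n = 68.4 − 153.725 = -85.325
Syy = Σy² − (Σy)²/n = 194.66 − 102.245 = 92.415
R² = Sxy²/(Sxx·Syy) = (-85.325)²/(79.875·92.415) = 0.986278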